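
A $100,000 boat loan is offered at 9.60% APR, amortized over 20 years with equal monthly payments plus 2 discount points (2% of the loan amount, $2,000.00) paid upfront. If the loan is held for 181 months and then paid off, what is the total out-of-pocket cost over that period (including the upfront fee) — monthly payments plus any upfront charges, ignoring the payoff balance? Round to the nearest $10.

$171,900

At 9.60% the monthly rate is 0.0080000, so the payment is 100,000 × 0.0080000 / (1 − 1.0080000^−240) = $938.67.
Total outlay = 181 × $938.67 + $2,000.00 = $171,899.27.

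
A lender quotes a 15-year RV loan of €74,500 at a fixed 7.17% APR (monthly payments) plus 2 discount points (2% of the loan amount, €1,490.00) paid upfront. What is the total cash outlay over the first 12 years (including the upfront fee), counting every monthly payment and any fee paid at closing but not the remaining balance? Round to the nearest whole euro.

At 7.17% the monthly rate is 0.0059750, so the payment is 74,500 × 0.0059750 / (1 − 1.0059750^−180) = €676.73.
Total outlay = 144 × €676.73 + €1,490.00 = €98,939.12.

€98,939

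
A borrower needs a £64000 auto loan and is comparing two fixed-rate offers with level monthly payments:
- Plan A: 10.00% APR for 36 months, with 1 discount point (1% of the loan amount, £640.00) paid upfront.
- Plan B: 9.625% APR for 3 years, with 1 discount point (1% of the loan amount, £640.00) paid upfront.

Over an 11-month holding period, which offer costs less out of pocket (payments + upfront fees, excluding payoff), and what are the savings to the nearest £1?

Plan B by £124

Plan A: at 10.00% the monthly rate is 0.0083333, so the payment is 64,000 × 0.0083333 / (1 − 1.0083333^−36) = £2,065.10.
Plan B: at 9.625% the monthly rate is 0.0080208, so the payment is 64,000 × 0.0080208 / (1 − 1.0080208^−36) = £2,053.85.
Over 11 months: Plan A costs 11 × £2,065.10 + £640.00 = £23,356.10; Plan B costs 11 × £2,053.85 + £640.00 = £23,232.35.
Plan B is cheaper by £23,356.10 − £23,232.35 = £123.75.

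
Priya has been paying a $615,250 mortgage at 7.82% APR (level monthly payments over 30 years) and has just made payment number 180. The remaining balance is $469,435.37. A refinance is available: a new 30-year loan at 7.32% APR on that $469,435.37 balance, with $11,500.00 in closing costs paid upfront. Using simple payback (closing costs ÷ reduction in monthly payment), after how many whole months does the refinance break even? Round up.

10 months

Current payment = 615,250 × 7.82%/12 / (1 − (1+0.0065167)^−360) = $4,437.52.
Refinanced payment = 469,435.37 × 0.0061000 / (1 − (1+0.0061000)^−360) = $3,224.70.
Monthly savings = $4,437.52 − $3,224.70 = $1,212.82.
Break-even = $11,500.00 / $1,212.82 = 9.48 → 10 months.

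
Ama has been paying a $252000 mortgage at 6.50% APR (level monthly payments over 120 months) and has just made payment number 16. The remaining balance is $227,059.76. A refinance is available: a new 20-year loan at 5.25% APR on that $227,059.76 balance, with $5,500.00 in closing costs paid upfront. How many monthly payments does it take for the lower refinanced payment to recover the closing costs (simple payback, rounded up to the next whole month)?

5 months

Current payment = 252,000 × 6.5%/12 / (1 − (1+0.0054167)^−120) = $2,861.41.
Refinanced payment = 227,059.76 × 0.0043750 / (1 − (1+0.0043750)^−240) = $1,530.03.
Monthly savings = $2,861.41 − $1,530.03 = $1,331.38.
Break-even = $5,500.00 / $1,331.38 = 4.13 → 5 months.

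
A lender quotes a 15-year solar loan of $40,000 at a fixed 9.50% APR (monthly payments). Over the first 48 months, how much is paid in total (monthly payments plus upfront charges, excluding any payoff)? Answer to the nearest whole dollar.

$20,049

At 9.50% the monthly rate is 0.0079167, so the payment is 40,000 × 0.0079167 / (1 − 1.0079167^−180) = $417.69.
Total outlay = 48 × $417.69 = $20,049.12.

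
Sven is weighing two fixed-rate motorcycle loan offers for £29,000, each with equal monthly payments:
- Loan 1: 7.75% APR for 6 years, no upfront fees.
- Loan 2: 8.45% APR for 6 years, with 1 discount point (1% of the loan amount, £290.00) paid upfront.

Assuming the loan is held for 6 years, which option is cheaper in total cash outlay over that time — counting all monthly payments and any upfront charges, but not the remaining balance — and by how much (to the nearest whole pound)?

Loan 1: monthly rate = 7.75%/12 = 0.0064583; payment = 29,000 × 0.0064583 / (1 − (1+0.0064583)^−72) = £504.93.
Loan 2: at 8.45% the monthly rate is 0.0070417, so the payment is 29,000 × 0.0070417 / (1 − 1.0070417^−72) = £514.86.
Over 72 months: Loan 1 costs 72 × £504.93 = £36,354.96; Loan 2 costs 72 × £514.86 + £290.00 = £37,359.92.
Loan 1 is cheaper by £37,359.92 − £36,354.96 = £1,004.96.

Loan 1 by £1,005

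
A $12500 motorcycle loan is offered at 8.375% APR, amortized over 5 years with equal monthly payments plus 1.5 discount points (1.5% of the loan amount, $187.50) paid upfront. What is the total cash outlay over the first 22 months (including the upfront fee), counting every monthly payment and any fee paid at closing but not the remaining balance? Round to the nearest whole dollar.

At 8.375% the monthly rate is 0.0069792, so the payment is 12,500 × 0.0069792 / (1 − 1.0069792^−60) = $255.70.
Total outlay = 22 × $255.70 + $187.50 = $5,812.90.

$5,813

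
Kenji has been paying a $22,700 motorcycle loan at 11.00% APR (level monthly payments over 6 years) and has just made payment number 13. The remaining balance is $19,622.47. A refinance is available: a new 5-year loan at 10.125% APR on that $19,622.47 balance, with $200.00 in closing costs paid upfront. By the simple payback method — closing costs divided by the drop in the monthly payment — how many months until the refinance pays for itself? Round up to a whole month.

15 months

Current payment = 22,700 × 11%/12 / (1 − (1+0.0091667)^−72) = $432.07.
Refinanced payment = 19,622.47 × 0.0084375 / (1 − (1+0.0084375)^−60) = $418.13.
Monthly savings = $432.07 − $418.13 = $13.94.
Break-even = $200.00 / $13.94 = 14.35 → 15 months.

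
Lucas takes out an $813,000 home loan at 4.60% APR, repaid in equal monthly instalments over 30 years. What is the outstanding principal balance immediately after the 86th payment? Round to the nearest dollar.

$706,144

With monthly rate i = 4.6%/12 = 0.0038333, the balance after k of n payments is P · [(1+i)^n − (1+i)^k] / [(1+i)^n − 1].
(1+0.0038333)^360 = 3.96442863 and (1+0.0038333)^86 = 1.38962846, so the balance is 813,000 × (3.96442863 − 1.38962846) / (3.96442863 − 1) = $706,143.68.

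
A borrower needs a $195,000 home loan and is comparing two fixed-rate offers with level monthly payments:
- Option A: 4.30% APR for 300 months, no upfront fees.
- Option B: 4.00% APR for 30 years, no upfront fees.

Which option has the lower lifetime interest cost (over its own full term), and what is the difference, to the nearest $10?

Option A by $16,590

Option A: monthly rate = 4.3%/12 = 0.0035833; payment = 195,000 × 0.0035833 / (1 − (1+0.0035833)^−300) = $1,061.86.
Total interest on Option A = 300 × $1,061.86 − $195,000 = $123,558.00.
Option B: monthly rate = 4%/12 = 0.0033333; payment = 195,000 × 0.0033333 / (1 − (1+0.0033333)^−360) = $930.96.
Total interest on Option B = 360 × $930.96 − $195,000 = $140,145.60.
Option A is lower by $16,587.60.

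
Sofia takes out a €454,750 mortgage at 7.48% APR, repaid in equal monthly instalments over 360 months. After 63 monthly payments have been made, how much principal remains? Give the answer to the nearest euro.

With monthly rate i = 7.48%/12 = 0.0062333, the balance after k of n payments is P · [(1+i)^n − (1+i)^k] / [(1+i)^n − 1].
(1+0.0062333)^360 = 9.36552251 and (1+0.0062333)^63 = 1.47917004, so the balance is 454,750 × (9.36552251 − 1.47917004) / (9.36552251 − 1) = €428,702.31.

€428,702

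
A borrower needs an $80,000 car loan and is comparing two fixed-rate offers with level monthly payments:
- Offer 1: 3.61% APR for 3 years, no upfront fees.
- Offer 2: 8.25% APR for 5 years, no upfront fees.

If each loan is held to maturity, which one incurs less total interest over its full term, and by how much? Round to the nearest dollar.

Offer 1 by $13,372

Offer 1: monthly rate = 3.61%/12 = 0.0030083; payment = 80,000 × 0.0030083 / (1 − (1+0.0030083)^−36) = $2,348.06.
Total interest on Offer 1 = 36 × $2,348.06 − $80,000 = $4,530.16.
Offer 2: at 8.25% the monthly rate is 0.0068750, so the payment is 80,000 × 0.0068750 / (1 − 1.0068750^−60) = $1,631.70.
Total interest on Offer 2 = 60 × $1,631.70 − $80,000 = $17,902.00.
Offer 1 is lower by $13,371.84.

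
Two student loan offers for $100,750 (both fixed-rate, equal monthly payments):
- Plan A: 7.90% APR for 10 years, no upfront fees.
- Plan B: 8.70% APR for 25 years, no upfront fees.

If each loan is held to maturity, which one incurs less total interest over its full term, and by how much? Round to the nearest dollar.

Plan A by $101,420

Plan A: at 7.90% the monthly rate is 0.0065833, so the payment is 100,750 × 0.0065833 / (1 − 1.0065833^−120) = $1,217.06.
Total interest on Plan A = 120 × $1,217.06 − $100,750 = $45,297.20.
Plan B: at 8.70% the monthly rate is 0.0072500, so the payment is 100,750 × 0.0072500 / (1 − 1.0072500^−300) = $824.89.
Total interest on Plan B = 300 × $824.89 − $100,750 = $146,717.00.
Plan A is lower by $101,419.80.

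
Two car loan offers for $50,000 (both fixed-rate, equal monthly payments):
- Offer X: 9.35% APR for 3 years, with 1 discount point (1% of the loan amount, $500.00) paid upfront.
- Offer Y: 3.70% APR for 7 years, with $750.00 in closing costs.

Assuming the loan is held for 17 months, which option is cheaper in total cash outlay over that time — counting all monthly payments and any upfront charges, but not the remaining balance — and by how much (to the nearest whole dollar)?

Offer Y by $15,417

Offer X: monthly rate = 9.35%/12 = 0.0077917; payment = 50,000 × 0.0077917 / (1 − (1+0.0077917)^−36) = $1,598.14.
Offer Y: at 3.70% the monthly rate is 0.0030833, so the payment is 50,000 × 0.0030833 / (1 − 1.0030833^−84) = $676.56.
Over 17 months: Offer X costs 17 × $1,598.14 + $500.00 = $27,668.38; Offer Y costs 17 × $676.56 + $750.00 = $12,251.52.
Offer Y is cheaper by $27,668.38 − $12,251.52 = $15,416.86.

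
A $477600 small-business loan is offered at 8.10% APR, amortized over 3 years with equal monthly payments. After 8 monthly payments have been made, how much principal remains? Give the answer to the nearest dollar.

With monthly rate i = 8.1%/12 = 0.0067500, the balance after k of n payments is P · [(1+i)^n − (1+i)^k] / [(1+i)^n − 1].
(1+0.0067500)^36 = 1.27402802 and (1+0.0067500)^8 = 1.05529312, so the balance is 477,600 × (1.27402802 − 1.05529312) / (1.27402802 − 1) = $381,230.32.

$381,230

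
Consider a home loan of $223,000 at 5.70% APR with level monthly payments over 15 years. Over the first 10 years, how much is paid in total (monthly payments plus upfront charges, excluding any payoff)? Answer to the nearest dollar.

$221,502

Monthly rate = 5.7%/12 = 0.0047500; payment = 223,000 × 0.0047500 / (1 − (1+0.0047500)^−180) = $1,845.85.
Total outlay = 120 × $1,845.85 = $221,502.00.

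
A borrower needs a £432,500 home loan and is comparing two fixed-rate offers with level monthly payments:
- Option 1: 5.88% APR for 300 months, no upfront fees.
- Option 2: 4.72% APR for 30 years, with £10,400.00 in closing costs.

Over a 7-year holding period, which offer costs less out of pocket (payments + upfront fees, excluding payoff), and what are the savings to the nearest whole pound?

Option 2 by £32,159

Option 1: monthly rate = 5.88%/12 = 0.0049000; payment = 432,500 × 0.0049000 / (1 − (1+0.0049000)^−300) = £2,754.96.
Option 2: at 4.72% the monthly rate is 0.0039333, so the payment is 432,500 × 0.0039333 / (1 − 1.0039333^−360) = £2,248.31.
Over 84 months: Option 1 costs 84 × £2,754.96 = £231,416.64; Option 2 costs 84 × £2,248.31 + £10,400.00 = £199,258.04.
Option 2 is cheaper by £231,416.64 − £199,258.04 = £32,158.60.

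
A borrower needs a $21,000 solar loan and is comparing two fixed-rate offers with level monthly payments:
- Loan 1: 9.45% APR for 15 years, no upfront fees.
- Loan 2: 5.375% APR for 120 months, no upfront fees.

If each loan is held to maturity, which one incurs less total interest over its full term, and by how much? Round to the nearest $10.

Loan 1: at 9.45% the monthly rate is 0.0078750, so the payment is 21,000 × 0.0078750 / (1 − 1.0078750^−180) = $218.65.
Total interest on Loan 1 = 180 × $218.65 − $21,000 = $18,357.00.
Loan 2: monthly rate = 5.375%/12 = 0.0044792; payment = 21,000 × 0.0044792 / (1 − (1+0.0044792)^−120) = $226.61.
Total interest on Loan 2 = 120 × $226.61 − $21,000 = $6,193.20.
Loan 2 is lower by $12,163.80.

Loan 2 by $12,160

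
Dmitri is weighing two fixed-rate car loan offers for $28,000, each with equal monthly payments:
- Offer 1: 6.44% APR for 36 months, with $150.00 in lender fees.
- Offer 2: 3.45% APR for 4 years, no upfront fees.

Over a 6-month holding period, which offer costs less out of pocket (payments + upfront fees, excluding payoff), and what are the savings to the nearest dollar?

Offer 1: monthly rate = 6.44%/12 = 0.0053667; payment = 28,000 × 0.0053667 / (1 − (1+0.0053667)^−36) = $857.41.
Offer 2: at 3.45% the monthly rate is 0.0028750, so the payment is 28,000 × 0.0028750 / (1 − 1.0028750^−48) = $625.35.
Over 6 months: Offer 1 costs 6 × $857.41 + $150.00 = $5,294.46; Offer 2 costs 6 × $625.35 = $3,752.10.
Offer 2 is cheaper by $5,294.46 − $3,752.10 = $1,542.36.

Offer 2 by $1,542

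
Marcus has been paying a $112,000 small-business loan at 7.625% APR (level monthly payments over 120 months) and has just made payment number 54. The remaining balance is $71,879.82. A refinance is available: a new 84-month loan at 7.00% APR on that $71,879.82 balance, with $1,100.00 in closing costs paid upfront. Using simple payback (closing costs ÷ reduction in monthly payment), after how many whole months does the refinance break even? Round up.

5 months

Current payment = 112,000 × 7.625%/12 / (1 − (1+0.0063542)^−120) = $1,336.78.
Refinanced payment = 71,879.82 × 0.0058333 / (1 − (1+0.0058333)^−84) = $1,084.86.
Monthly savings = $1,336.78 − $1,084.86 = $251.92.
Break-even = $1,100.00 / $251.92 = 4.37 → 5 months.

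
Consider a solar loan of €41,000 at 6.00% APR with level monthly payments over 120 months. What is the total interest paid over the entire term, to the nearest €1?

€13,622

At 6.00% the monthly rate is 0.0050000, so the payment is 41,000 × 0.0050000 / (1 − 1.0050000^−120) = €455.18.
Total paid = 120 × €455.18 = €54,621.60; interest = €54,621.60 − €41,000 = €13,621.60.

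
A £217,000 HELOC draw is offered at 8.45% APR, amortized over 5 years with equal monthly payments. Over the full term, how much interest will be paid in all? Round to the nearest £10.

At 8.45% the monthly rate is 0.0070417, so the payment is 217,000 × 0.0070417 / (1 − 1.0070417^−60) = £4,446.86.
Total paid = 60 × £4,446.86 = £266,811.60; interest = £266,811.60 − £217,000 = £49,811.60.

£49,810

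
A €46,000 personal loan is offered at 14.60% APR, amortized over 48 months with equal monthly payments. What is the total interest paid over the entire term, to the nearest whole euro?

€15,004

Monthly rate = 14.6%/12 = 0.0121667; payment = 46,000 × 0.0121667 / (1 − (1+0.0121667)^−48) = €1,270.91.
Total paid = 48 × €1,270.91 = €61,003.68; interest = €61,003.68 − €46,000 = €15,003.68.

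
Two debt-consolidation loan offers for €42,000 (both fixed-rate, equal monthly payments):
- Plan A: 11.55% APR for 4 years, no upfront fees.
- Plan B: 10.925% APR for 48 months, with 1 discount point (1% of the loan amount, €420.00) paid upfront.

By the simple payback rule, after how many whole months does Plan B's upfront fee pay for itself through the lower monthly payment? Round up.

33 months

Plan A: monthly rate = 11.55%/12 = 0.0096250; payment = 42,000 × 0.0096250 / (1 − (1+0.0096250)^−48) = €1,096.76.
Plan B: monthly rate = 10.925%/12 = 0.0091042; payment = 42,000 × 0.0091042 / (1 − (1+0.0091042)^−48) = €1,083.98.
Monthly savings = €1,096.76 − €1,083.98 = €12.78.
Break-even = €420.00 / €12.78 = 32.86 → 33 months.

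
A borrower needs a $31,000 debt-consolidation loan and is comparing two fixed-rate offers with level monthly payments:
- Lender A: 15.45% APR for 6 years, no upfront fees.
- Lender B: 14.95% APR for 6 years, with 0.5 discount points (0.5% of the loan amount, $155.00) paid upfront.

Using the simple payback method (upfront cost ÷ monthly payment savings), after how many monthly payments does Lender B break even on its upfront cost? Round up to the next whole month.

19 months

Lender A: at 15.45% the monthly rate is 0.0128750, so the payment is 31,000 × 0.0128750 / (1 − 1.0128750^−72) = $663.09.
Lender B: at 14.95% the monthly rate is 0.0124583, so the payment is 31,000 × 0.0124583 / (1 − 1.0124583^−72) = $654.65.
Monthly savings = $663.09 − $654.65 = $8.44.
Break-even = $155.00 / $8.44 = 18.36 → 19 months.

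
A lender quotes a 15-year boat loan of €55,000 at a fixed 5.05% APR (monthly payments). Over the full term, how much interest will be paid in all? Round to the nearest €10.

€23,550

Monthly rate = 5.05%/12 = 0.0042083; payment = 55,000 × 0.0042083 / (1 − (1+0.0042083)^−180) = €436.37.
Total paid = 180 × €436.37 = €78,546.60; interest = €78,546.60 − €55,000 = €23,546.60.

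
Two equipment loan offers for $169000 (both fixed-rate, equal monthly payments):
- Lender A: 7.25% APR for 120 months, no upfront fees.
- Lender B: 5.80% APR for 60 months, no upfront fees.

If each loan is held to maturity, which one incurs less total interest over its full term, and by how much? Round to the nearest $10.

Lender B by $43,000

Lender A: at 7.25% the monthly rate is 0.0060417, so the payment is 169,000 × 0.0060417 / (1 − 1.0060417^−120) = $1,984.08.
Total interest on Lender A = 120 × $1,984.08 − $169,000 = $69,089.60.
Lender B: at 5.80% the monthly rate is 0.0048333, so the payment is 169,000 × 0.0048333 / (1 − 1.0048333^−60) = $3,251.55.
Total interest on Lender B = 60 × $3,251.55 − $169,000 = $26,093.00.
Lender B is lower by $42,996.60.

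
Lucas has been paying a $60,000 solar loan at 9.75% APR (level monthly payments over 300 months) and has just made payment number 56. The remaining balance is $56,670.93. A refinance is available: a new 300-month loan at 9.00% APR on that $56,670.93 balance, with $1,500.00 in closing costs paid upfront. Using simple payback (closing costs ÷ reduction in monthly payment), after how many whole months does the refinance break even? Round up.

Current payment = 60,000 × 9.75%/12 / (1 − (1+0.0081250)^−300) = $534.68.
Refinanced payment = 56,670.93 × 0.0075000 / (1 − (1+0.0075000)^−300) = $475.58.
Monthly savings = $534.68 − $475.58 = $59.10.
Break-even = $1,500.00 / $59.10 = 25.38 → 26 months.

26 months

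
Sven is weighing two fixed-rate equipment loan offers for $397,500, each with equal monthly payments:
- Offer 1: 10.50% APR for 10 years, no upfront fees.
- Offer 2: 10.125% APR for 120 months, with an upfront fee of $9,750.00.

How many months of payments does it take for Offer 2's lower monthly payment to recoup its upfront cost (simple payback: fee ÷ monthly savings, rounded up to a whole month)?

Offer 1: at 10.50% the monthly rate is 0.0087500, so the payment is 397,500 × 0.0087500 / (1 − 1.0087500^−120) = $5,363.67.
Offer 2: monthly rate = 10.125%/12 = 0.0084375; payment = 397,500 × 0.0084375 / (1 − (1+0.0084375)^−120) = $5,280.55.
Monthly savings = $5,363.67 − $5,280.55 = $83.12.
Break-even = $9,750.00 / $83.12 = 117.30 → 118 months.

118 months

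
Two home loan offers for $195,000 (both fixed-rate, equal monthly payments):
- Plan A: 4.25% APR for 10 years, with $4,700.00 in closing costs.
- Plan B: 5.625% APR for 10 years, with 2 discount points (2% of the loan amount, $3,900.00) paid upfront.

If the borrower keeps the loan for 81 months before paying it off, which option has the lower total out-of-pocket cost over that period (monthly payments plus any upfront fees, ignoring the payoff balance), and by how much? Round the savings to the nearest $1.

Plan A: at 4.25% the monthly rate is 0.0035417, so the payment is 195,000 × 0.0035417 / (1 − 1.0035417^−120) = $1,997.53.
Plan B: monthly rate = 5.625%/12 = 0.0046875; payment = 195,000 × 0.0046875 / (1 − (1+0.0046875)^−120) = $2,128.36.
Over 81 months: Plan A costs 81 × $1,997.53 + $4,700.00 = $166,499.93; Plan B costs 81 × $2,128.36 + $3,900.00 = $176,297.16.
Plan A is cheaper by $176,297.16 − $166,499.93 = $9,797.23.

Plan A by $9,797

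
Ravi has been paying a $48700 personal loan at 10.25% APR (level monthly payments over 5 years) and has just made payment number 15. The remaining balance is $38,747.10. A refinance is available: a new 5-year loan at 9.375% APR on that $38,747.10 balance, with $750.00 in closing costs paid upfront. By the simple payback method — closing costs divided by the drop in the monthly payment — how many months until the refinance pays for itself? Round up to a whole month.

4 months

Current payment = 48,700 × 10.25%/12 / (1 − (1+0.0085417)^−60) = $1,040.73.
Refinanced payment = 38,747.10 × 0.0078125 / (1 − (1+0.0078125)^−60) = $811.40.
Monthly savings = $1,040.73 − $811.40 = $229.33.
Break-even = $750.00 / $229.33 = 3.27 → 4 months.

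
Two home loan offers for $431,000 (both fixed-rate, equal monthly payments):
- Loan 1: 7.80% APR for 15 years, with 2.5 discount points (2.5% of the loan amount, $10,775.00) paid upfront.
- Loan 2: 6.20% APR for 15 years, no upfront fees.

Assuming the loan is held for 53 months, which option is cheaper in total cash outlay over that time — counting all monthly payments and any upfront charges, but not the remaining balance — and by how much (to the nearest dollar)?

Loan 2 by $31,206

Loan 1: monthly rate = 7.8%/12 = 0.0065000; payment = 431,000 × 0.0065000 / (1 − (1+0.0065000)^−180) = $4,069.25.
Loan 2: at 6.20% the monthly rate is 0.0051667, so the payment is 431,000 × 0.0051667 / (1 − 1.0051667^−180) = $3,683.76.
Over 53 months: Loan 1 costs 53 × $4,069.25 + $10,775.00 = $226,445.25; Loan 2 costs 53 × $3,683.76 = $195,239.28.
Loan 2 is cheaper by $226,445.25 − $195,239.28 = $31,205.97.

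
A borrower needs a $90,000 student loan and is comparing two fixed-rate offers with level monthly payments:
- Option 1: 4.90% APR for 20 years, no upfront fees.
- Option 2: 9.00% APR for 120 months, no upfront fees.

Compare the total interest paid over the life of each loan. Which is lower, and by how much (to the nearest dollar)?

Option 2 by $4,550

Option 1: at 4.90% the monthly rate is 0.0040833, so the payment is 90,000 × 0.0040833 / (1 − 1.0040833^−240) = $589.00.
Total interest on Option 1 = 240 × $589.00 − $90,000 = $51,360.00.
Option 2: at 9.00% the monthly rate is 0.0075000, so the payment is 90,000 × 0.0075000 / (1 − 1.0075000^−120) = $1,140.08.
Total interest on Option 2 = 120 × $1,140.08 − $90,000 = $46,809.60.
Option 2 is lower by $4,550.40.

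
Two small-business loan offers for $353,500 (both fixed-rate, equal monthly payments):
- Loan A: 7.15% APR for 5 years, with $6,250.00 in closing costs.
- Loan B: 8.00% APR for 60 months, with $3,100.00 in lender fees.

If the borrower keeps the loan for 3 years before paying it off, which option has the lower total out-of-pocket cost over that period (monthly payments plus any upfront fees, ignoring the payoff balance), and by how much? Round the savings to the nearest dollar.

Loan A by $1,996

Loan A: at 7.15% the monthly rate is 0.0059583, so the payment is 353,500 × 0.0059583 / (1 − 1.0059583^−60) = $7,024.77.
Loan B: monthly rate = 8%/12 = 0.0066667; payment = 353,500 × 0.0066667 / (1 − (1+0.0066667)^−60) = $7,167.71.
Over 36 months: Loan A costs 36 × $7,024.77 + $6,250.00 = $259,141.72; Loan B costs 36 × $7,167.71 + $3,100.00 = $261,137.56.
Loan A is cheaper by $261,137.56 − $259,141.72 = $1,995.84.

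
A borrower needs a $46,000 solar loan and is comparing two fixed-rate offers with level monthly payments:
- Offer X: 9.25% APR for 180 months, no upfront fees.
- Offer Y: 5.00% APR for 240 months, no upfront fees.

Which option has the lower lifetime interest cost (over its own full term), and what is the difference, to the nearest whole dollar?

Offer Y by $12,358

Offer X: at 9.25% the monthly rate is 0.0077083, so the payment is 46,000 × 0.0077083 / (1 − 1.0077083^−180) = $473.43.
Total interest on Offer X = 180 × $473.43 − $46,000 = $39,217.40.
Offer Y: monthly rate = 5%/12 = 0.0041667; payment = 46,000 × 0.0041667 / (1 − (1+0.0041667)^−240) = $303.58.
Total interest on Offer Y = 240 × $303.58 − $46,000 = $26,859.20.
Offer Y is lower by $12,358.20.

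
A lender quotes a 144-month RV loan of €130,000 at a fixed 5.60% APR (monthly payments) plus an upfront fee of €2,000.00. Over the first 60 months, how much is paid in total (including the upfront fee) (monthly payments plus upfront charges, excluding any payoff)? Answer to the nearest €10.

€76,510

Monthly rate = 5.6%/12 = 0.0046667; payment = 130,000 × 0.0046667 / (1 − (1+0.0046667)^−144) = €1,241.86.
Total outlay = 60 × €1,241.86 + €2,000.00 = €76,511.60.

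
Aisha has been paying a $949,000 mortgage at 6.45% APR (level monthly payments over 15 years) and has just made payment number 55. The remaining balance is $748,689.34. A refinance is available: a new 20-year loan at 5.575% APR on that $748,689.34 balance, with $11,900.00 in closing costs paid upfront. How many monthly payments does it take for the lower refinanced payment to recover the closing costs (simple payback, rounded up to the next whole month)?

4 months

Current payment = 949,000 × 6.45%/12 / (1 − (1+0.0053750)^−180) = $8,240.75.
Refinanced payment = 748,689.34 × 0.0046458 / (1 − (1+0.0046458)^−240) = $5,181.90.
Monthly savings = $8,240.75 − $5,181.90 = $3,058.85.
Break-even = $11,900.00 / $3,058.85 = 3.89 → 4 months.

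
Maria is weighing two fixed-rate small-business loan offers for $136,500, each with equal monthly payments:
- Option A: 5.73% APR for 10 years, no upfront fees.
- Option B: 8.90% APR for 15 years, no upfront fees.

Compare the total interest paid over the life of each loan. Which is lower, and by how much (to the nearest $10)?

Option A by $68,110

Option A: monthly rate = 5.73%/12 = 0.0047750; payment = 136,500 × 0.0047750 / (1 − (1+0.0047750)^−120) = $1,496.99.
Total interest on Option A = 120 × $1,496.99 − $136,500 = $43,138.80.
Option B: at 8.90% the monthly rate is 0.0074167, so the payment is 136,500 × 0.0074167 / (1 − 1.0074167^−180) = $1,376.37.
Total interest on Option B = 180 × $1,376.37 − $136,500 = $111,246.60.
Option A is lower by $68,107.80.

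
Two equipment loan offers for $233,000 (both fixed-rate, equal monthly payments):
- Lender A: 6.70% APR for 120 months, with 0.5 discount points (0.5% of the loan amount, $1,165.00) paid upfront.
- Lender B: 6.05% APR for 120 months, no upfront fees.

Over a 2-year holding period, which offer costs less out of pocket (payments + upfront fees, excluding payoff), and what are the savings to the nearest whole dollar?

Lender A: monthly rate = 6.7%/12 = 0.0055833; payment = 233,000 × 0.0055833 / (1 − (1+0.0055833)^−120) = $2,669.44.
Lender B: monthly rate = 6.05%/12 = 0.0050417; payment = 233,000 × 0.0050417 / (1 − (1+0.0050417)^−120) = $2,592.63.
Over 24 months: Lender A costs 24 × $2,669.44 + $1,165.00 = $65,231.56; Lender B costs 24 × $2,592.63 = $62,223.12.
Lender B is cheaper by $65,231.56 − $62,223.12 = $3,008.44.

Lender B by $3,008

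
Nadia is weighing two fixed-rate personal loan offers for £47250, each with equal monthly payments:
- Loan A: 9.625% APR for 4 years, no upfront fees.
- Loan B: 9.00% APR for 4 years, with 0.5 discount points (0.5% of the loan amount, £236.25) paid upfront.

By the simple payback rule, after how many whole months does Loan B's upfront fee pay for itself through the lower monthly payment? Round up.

Loan A: monthly rate = 9.625%/12 = 0.0080208; payment = 47,250 × 0.0080208 / (1 − (1+0.0080208)^−48) = £1,189.89.
Loan B: at 9.00% the monthly rate is 0.0075000, so the payment is 47,250 × 0.0075000 / (1 − 1.0075000^−48) = £1,175.82.
Monthly savings = £1,189.89 − £1,175.82 = £14.07.
Break-even = £236.25 / £14.07 = 16.79 → 17 months.

17 months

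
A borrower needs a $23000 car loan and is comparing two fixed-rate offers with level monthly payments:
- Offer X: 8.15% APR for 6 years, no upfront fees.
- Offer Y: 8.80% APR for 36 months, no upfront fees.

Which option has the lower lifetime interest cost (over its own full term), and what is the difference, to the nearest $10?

Offer X: at 8.15% the monthly rate is 0.0067917, so the payment is 23,000 × 0.0067917 / (1 − 1.0067917^−72) = $404.95.
Total interest on Offer X = 72 × $404.95 − $23,000 = $6,156.40.
Offer Y: at 8.80% the monthly rate is 0.0073333, so the payment is 23,000 × 0.0073333 / (1 − 1.0073333^−36) = $729.25.
Total interest on Offer Y = 36 × $729.25 − $23,000 = $3,253.00.
Offer Y is lower by $2,903.40.

Offer Y by $2,900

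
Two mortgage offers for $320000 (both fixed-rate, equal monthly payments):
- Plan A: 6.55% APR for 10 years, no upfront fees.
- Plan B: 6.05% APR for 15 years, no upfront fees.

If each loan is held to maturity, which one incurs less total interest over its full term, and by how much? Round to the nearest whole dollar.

Plan A: monthly rate = 6.55%/12 = 0.0054583; payment = 320,000 × 0.0054583 / (1 − (1+0.0054583)^−120) = $3,641.68.
Total interest on Plan A = 120 × $3,641.68 − $320,000 = $117,001.60.
Plan B: at 6.05% the monthly rate is 0.0050417, so the payment is 320,000 × 0.0050417 / (1 − 1.0050417^−180) = $2,708.99.
Total interest on Plan B = 180 × $2,708.99 − $320,000 = $167,618.20.
Plan A is lower by $50,616.60.

Plan A by $50,617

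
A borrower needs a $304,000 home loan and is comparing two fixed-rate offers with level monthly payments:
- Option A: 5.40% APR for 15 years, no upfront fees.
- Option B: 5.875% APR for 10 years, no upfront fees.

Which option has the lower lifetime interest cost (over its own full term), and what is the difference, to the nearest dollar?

Option A: at 5.40% the monthly rate is 0.0045000, so the payment is 304,000 × 0.0045000 / (1 − 1.0045000^−180) = $2,467.83.
Total interest on Option A = 180 × $2,467.83 − $304,000 = $140,209.40.
Option B: monthly rate = 5.875%/12 = 0.0048958; payment = 304,000 × 0.0048958 / (1 − (1+0.0048958)^−120) = $3,355.97.
Total interest on Option B = 120 × $3,355.97 − $304,000 = $98,716.40.
Option B is lower by $41,493.00.

Option B by $41,493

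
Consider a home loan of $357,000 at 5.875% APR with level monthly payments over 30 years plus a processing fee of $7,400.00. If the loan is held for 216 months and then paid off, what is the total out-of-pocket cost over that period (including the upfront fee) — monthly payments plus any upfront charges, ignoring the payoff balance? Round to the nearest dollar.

At 5.875% the monthly rate is 0.0048958, so the payment is 357,000 × 0.0048958 / (1 − 1.0048958^−360) = $2,111.79.
Total outlay = 216 × $2,111.79 + $7,400.00 = $463,546.64.

$463,547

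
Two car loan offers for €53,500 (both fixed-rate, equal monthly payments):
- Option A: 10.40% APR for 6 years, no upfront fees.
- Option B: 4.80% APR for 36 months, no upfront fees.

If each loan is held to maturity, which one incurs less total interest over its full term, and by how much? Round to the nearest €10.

Option A: at 10.40% the monthly rate is 0.0086667, so the payment is 53,500 × 0.0086667 / (1 − 1.0086667^−72) = €1,001.96.
Total interest on Option A = 72 × €1,001.96 − €53,500 = €18,641.12.
Option B: monthly rate = 4.8%/12 = 0.0040000; payment = 53,500 × 0.0040000 / (1 − (1+0.0040000)^−36) = €1,598.64.
Total interest on Option B = 36 × €1,598.64 − €53,500 = €4,051.04.
Option B is lower by €14,590.08.

Option B by €14,590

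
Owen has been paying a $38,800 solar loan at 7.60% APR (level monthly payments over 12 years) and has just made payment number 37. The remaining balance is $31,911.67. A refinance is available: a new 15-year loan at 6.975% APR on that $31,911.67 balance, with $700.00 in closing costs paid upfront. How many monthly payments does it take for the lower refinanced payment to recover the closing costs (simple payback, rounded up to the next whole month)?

Current payment = 38,800 × 7.6%/12 / (1 − (1+0.0063333)^−144) = $411.53.
Refinanced payment = 31,911.67 × 0.0058125 / (1 − (1+0.0058125)^−180) = $286.39.
Monthly savings = $411.53 − $286.39 = $125.14.
Break-even = $700.00 / $125.14 = 5.59 → 6 months.

6 months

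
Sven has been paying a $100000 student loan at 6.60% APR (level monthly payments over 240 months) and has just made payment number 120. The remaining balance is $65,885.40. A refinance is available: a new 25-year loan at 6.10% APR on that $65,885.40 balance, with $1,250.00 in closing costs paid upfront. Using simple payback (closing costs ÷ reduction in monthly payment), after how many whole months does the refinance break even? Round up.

Current payment = 100,000 × 6.6%/12 / (1 − (1+0.0055000)^−240) = $751.47.
Refinanced payment = 65,885.40 × 0.0050833 / (1 − (1+0.0050833)^−300) = $428.54.
Monthly savings = $751.47 − $428.54 = $322.93.
Break-even = $1,250.00 / $322.93 = 3.87 → 4 months.

4 months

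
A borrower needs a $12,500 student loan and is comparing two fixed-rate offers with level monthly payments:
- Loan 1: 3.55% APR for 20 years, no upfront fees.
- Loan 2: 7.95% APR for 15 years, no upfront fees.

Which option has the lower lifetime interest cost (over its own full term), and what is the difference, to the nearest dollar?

Loan 1 by $3,961

Loan 1: monthly rate = 3.55%/12 = 0.0029583; payment = 12,500 × 0.0029583 / (1 − (1+0.0029583)^−240) = $72.82.
Total interest on Loan 1 = 240 × $72.82 − $12,500 = $4,976.80.
Loan 2: monthly rate = 7.95%/12 = 0.0066250; payment = 12,500 × 0.0066250 / (1 − (1+0.0066250)^−180) = $119.10.
Total interest on Loan 2 = 180 × $119.10 − $12,500 = $8,938.00.
Loan 1 is lower by $3,961.20.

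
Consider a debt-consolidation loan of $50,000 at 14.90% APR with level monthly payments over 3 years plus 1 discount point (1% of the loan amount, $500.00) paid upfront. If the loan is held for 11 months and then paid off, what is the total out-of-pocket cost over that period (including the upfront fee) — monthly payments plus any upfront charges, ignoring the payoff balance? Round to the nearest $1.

$19,539

Monthly rate = 14.9%/12 = 0.0124167; payment = 50,000 × 0.0124167 / (1 − (1+0.0124167)^−36) = $1,730.82.
Total outlay = 11 × $1,730.82 + $500.00 = $19,539.02.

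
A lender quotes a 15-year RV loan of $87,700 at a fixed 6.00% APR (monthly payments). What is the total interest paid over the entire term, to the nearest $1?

Monthly rate = 6%/12 = 0.0050000; payment = 87,700 × 0.0050000 / (1 − (1+0.0050000)^−180) = $740.06.
Total paid = 180 × $740.06 = $133,210.80; interest = $133,210.80 − $87,700 = $45,510.80.

$45,511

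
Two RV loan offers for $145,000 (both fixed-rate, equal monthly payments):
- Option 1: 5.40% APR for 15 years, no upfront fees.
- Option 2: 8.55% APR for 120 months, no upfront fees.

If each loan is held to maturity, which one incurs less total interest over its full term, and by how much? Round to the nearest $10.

Option 1: at 5.40% the monthly rate is 0.0045000, so the payment is 145,000 × 0.0045000 / (1 − 1.0045000^−180) = $1,177.09.
Total interest on Option 1 = 180 × $1,177.09 − $145,000 = $66,876.20.
Option 2: at 8.55% the monthly rate is 0.0071250, so the payment is 145,000 × 0.0071250 / (1 − 1.0071250^−120) = $1,801.67.
Total interest on Option 2 = 120 × $1,801.67 − $145,000 = $71,200.40.
Option 1 is lower by $4,324.20.

Option 1 by $4,320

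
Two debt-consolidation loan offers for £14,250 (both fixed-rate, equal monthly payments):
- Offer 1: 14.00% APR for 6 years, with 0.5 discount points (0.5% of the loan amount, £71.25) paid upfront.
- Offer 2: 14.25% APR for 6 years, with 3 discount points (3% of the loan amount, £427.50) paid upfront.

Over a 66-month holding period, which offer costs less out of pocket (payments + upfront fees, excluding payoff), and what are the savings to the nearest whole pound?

Offer 1 by £482

Offer 1: monthly rate = 14%/12 = 0.0116667; payment = 14,250 × 0.0116667 / (1 − (1+0.0116667)^−72) = £293.63.
Offer 2: monthly rate = 14.25%/12 = 0.0118750; payment = 14,250 × 0.0118750 / (1 − (1+0.0118750)^−72) = £295.54.
Over 66 months: Offer 1 costs 66 × £293.63 + £71.25 = £19,450.83; Offer 2 costs 66 × £295.54 + £427.50 = £19,933.14.
Offer 1 is cheaper by £19,933.14 − £19,450.83 = £482.31.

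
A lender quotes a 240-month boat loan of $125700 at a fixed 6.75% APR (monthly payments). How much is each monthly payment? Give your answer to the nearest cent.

$955.78

At 6.75% the monthly rate is 0.0056250, so the payment is 125,700 × 0.0056250 / (1 − 1.0056250^−240) = $955.78.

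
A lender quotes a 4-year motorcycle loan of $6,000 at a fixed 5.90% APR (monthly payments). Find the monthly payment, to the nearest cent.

$140.64

Monthly rate = 5.9%/12 = 0.0049167; payment = 6,000 × 0.0049167 / (1 − (1+0.0049167)^−48) = $140.64.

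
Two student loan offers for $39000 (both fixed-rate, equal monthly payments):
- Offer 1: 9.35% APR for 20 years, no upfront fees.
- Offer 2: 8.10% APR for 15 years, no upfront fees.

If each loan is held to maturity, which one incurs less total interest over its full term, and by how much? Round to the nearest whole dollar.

Offer 1: at 9.35% the monthly rate is 0.0077917, so the payment is 39,000 × 0.0077917 / (1 − 1.0077917^−240) = $359.72.
Total interest on Offer 1 = 240 × $359.72 − $39,000 = $47,332.80.
Offer 2: at 8.10% the monthly rate is 0.0067500, so the payment is 39,000 × 0.0067500 / (1 − 1.0067500^−180) = $374.96.
Total interest on Offer 2 = 180 × $374.96 − $39,000 = $28,492.80.
Offer 2 is lower by $18,840.00.

Offer 2 by $18,840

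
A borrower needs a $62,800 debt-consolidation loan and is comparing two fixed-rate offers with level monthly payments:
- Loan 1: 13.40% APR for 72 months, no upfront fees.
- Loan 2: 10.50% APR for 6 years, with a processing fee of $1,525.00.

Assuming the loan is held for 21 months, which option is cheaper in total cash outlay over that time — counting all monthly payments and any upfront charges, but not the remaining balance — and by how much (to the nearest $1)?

Loan 2 by $462

Loan 1: monthly rate = 13.4%/12 = 0.0111667; payment = 62,800 × 0.0111667 / (1 − (1+0.0111667)^−72) = $1,273.95.
Loan 2: monthly rate = 10.5%/12 = 0.0087500; payment = 62,800 × 0.0087500 / (1 − (1+0.0087500)^−72) = $1,179.32.
Over 21 months: Loan 1 costs 21 × $1,273.95 = $26,752.95; Loan 2 costs 21 × $1,179.32 + $1,525.00 = $26,290.72.
Loan 2 is cheaper by $26,752.95 − $26,290.72 = $462.23.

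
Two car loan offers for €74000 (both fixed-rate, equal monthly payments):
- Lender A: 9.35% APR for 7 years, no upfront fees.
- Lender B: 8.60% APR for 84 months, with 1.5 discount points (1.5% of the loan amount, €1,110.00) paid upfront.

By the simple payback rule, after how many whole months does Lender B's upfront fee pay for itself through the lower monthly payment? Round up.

40 months

Lender A: monthly rate = 9.35%/12 = 0.0077917; payment = 74,000 × 0.0077917 / (1 − (1+0.0077917)^−84) = €1,203.78.
Lender B: at 8.60% the monthly rate is 0.0071667, so the payment is 74,000 × 0.0071667 / (1 − 1.0071667^−84) = €1,175.62.
Monthly savings = €1,203.78 − €1,175.62 = €28.16.
Break-even = €1,110.00 / €28.16 = 39.42 → 40 months.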